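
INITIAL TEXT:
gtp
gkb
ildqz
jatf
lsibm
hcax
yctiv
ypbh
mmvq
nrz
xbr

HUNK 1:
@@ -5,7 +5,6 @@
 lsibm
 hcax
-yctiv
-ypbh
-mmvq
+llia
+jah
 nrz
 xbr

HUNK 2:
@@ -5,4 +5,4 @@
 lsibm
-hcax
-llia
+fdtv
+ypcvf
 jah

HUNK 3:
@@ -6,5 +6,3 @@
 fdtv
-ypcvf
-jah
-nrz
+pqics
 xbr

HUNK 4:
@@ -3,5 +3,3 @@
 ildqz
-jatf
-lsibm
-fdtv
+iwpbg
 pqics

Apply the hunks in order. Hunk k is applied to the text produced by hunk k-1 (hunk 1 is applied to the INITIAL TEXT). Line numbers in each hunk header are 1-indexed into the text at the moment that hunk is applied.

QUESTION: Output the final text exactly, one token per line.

Hunk 1: at line 5 remove [yctiv,ypbh,mmvq] add [llia,jah] -> 10 lines: gtp gkb ildqz jatf lsibm hcax llia jah nrz xbr
Hunk 2: at line 5 remove [hcax,llia] add [fdtv,ypcvf] -> 10 lines: gtp gkb ildqz jatf lsibm fdtv ypcvf jah nrz xbr
Hunk 3: at line 6 remove [ypcvf,jah,nrz] add [pqics] -> 8 lines: gtp gkb ildqz jatf lsibm fdtv pqics xbr
Hunk 4: at line 3 remove [jatf,lsibm,fdtv] add [iwpbg] -> 6 lines: gtp gkb ildqz iwpbg pqics xbr

Answer: gtp
gkb
ildqz
iwpbg
pqics
xbr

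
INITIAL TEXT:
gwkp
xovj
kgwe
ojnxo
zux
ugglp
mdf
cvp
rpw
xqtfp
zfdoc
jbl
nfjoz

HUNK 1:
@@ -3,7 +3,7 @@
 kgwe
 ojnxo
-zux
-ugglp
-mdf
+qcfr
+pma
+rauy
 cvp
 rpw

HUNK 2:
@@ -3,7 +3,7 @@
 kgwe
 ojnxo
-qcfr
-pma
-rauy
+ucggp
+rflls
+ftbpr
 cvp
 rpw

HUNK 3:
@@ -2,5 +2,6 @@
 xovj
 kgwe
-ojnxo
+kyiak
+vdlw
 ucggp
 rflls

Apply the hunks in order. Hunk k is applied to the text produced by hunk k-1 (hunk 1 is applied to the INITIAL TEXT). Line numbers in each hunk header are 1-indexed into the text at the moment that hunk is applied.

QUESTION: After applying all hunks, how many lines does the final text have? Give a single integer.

Answer: 14

Derivation:
Hunk 1: at line 3 remove [zux,ugglp,mdf] add [qcfr,pma,rauy] -> 13 lines: gwkp xovj kgwe ojnxo qcfr pma rauy cvp rpw xqtfp zfdoc jbl nfjoz
Hunk 2: at line 3 remove [qcfr,pma,rauy] add [ucggp,rflls,ftbpr] -> 13 lines: gwkp xovj kgwe ojnxo ucggp rflls ftbpr cvp rpw xqtfp zfdoc jbl nfjoz
Hunk 3: at line 2 remove [ojnxo] add [kyiak,vdlw] -> 14 lines: gwkp xovj kgwe kyiak vdlw ucggp rflls ftbpr cvp rpw xqtfp zfdoc jbl nfjoz
Final line count: 14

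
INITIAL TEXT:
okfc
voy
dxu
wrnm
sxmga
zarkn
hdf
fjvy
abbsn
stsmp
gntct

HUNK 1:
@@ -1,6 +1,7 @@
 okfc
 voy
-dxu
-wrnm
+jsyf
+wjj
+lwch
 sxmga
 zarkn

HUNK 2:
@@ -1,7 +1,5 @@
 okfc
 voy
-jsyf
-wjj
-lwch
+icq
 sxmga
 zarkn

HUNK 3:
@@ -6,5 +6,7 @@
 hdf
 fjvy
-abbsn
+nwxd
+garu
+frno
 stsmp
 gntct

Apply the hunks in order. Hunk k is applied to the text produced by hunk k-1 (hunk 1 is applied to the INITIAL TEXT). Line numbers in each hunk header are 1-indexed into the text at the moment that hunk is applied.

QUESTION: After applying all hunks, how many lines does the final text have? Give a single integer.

Answer: 12

Derivation:
Hunk 1: at line 1 remove [dxu,wrnm] add [jsyf,wjj,lwch] -> 12 lines: okfc voy jsyf wjj lwch sxmga zarkn hdf fjvy abbsn stsmp gntct
Hunk 2: at line 1 remove [jsyf,wjj,lwch] add [icq] -> 10 lines: okfc voy icq sxmga zarkn hdf fjvy abbsn stsmp gntct
Hunk 3: at line 6 remove [abbsn] add [nwxd,garu,frno] -> 12 lines: okfc voy icq sxmga zarkn hdf fjvy nwxd garu frno stsmp gntct
Final line count: 12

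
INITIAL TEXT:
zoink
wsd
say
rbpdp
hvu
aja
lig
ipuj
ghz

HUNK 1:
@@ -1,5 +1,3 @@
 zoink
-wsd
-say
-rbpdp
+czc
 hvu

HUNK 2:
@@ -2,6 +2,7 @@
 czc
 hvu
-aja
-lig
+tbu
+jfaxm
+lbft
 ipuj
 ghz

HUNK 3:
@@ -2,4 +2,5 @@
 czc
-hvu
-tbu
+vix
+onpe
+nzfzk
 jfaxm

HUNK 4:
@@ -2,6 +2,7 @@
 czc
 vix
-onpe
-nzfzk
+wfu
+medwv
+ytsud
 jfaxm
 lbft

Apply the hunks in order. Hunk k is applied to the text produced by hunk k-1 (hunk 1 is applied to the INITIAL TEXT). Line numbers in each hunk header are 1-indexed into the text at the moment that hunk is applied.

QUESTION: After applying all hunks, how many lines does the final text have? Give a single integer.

Hunk 1: at line 1 remove [wsd,say,rbpdp] add [czc] -> 7 lines: zoink czc hvu aja lig ipuj ghz
Hunk 2: at line 2 remove [aja,lig] add [tbu,jfaxm,lbft] -> 8 lines: zoink czc hvu tbu jfaxm lbft ipuj ghz
Hunk 3: at line 2 remove [hvu,tbu] add [vix,onpe,nzfzk] -> 9 lines: zoink czc vix onpe nzfzk jfaxm lbft ipuj ghz
Hunk 4: at line 2 remove [onpe,nzfzk] add [wfu,medwv,ytsud] -> 10 lines: zoink czc vix wfu medwv ytsud jfaxm lbft ipuj ghz
Final line count: 10

Answer: 10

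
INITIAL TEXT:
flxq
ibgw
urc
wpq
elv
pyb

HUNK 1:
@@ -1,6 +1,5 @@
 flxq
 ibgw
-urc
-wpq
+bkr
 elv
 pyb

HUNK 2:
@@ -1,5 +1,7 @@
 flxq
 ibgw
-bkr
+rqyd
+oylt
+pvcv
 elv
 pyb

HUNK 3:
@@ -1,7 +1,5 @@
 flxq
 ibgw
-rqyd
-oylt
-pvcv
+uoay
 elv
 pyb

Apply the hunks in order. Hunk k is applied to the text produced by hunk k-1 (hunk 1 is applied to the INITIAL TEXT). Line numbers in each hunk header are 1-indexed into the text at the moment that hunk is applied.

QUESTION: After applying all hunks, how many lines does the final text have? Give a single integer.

Answer: 5

Derivation:
Hunk 1: at line 1 remove [urc,wpq] add [bkr] -> 5 lines: flxq ibgw bkr elv pyb
Hunk 2: at line 1 remove [bkr] add [rqyd,oylt,pvcv] -> 7 lines: flxq ibgw rqyd oylt pvcv elv pyb
Hunk 3: at line 1 remove [rqyd,oylt,pvcv] add [uoay] -> 5 lines: flxq ibgw uoay elv pyb
Final line count: 5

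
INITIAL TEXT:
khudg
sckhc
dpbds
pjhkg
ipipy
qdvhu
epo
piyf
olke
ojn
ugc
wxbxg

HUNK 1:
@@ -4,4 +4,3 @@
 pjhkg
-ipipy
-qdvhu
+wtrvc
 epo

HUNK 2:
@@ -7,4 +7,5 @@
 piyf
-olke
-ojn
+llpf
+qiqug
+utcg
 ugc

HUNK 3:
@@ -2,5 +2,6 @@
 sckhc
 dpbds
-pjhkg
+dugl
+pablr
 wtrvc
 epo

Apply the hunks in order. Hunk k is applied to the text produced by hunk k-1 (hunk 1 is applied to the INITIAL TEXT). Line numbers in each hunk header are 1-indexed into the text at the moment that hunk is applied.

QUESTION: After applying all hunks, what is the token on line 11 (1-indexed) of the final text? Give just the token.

Hunk 1: at line 4 remove [ipipy,qdvhu] add [wtrvc] -> 11 lines: khudg sckhc dpbds pjhkg wtrvc epo piyf olke ojn ugc wxbxg
Hunk 2: at line 7 remove [olke,ojn] add [llpf,qiqug,utcg] -> 12 lines: khudg sckhc dpbds pjhkg wtrvc epo piyf llpf qiqug utcg ugc wxbxg
Hunk 3: at line 2 remove [pjhkg] add [dugl,pablr] -> 13 lines: khudg sckhc dpbds dugl pablr wtrvc epo piyf llpf qiqug utcg ugc wxbxg
Final line 11: utcg

Answer: utcg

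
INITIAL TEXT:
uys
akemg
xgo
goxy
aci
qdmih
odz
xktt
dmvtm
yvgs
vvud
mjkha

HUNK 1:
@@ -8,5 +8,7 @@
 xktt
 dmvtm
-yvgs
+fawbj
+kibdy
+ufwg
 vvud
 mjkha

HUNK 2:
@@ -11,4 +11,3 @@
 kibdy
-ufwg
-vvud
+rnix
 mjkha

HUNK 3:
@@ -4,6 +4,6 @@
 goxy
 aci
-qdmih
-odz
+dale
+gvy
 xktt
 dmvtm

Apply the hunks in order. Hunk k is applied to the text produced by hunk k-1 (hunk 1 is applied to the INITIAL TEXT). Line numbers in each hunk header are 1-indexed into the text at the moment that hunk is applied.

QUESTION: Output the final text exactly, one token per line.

Hunk 1: at line 8 remove [yvgs] add [fawbj,kibdy,ufwg] -> 14 lines: uys akemg xgo goxy aci qdmih odz xktt dmvtm fawbj kibdy ufwg vvud mjkha
Hunk 2: at line 11 remove [ufwg,vvud] add [rnix] -> 13 lines: uys akemg xgo goxy aci qdmih odz xktt dmvtm fawbj kibdy rnix mjkha
Hunk 3: at line 4 remove [qdmih,odz] add [dale,gvy] -> 13 lines: uys akemg xgo goxy aci dale gvy xktt dmvtm fawbj kibdy rnix mjkha

Answer: uys
akemg
xgo
goxy
aci
dale
gvy
xktt
dmvtm
fawbj
kibdy
rnix
mjkha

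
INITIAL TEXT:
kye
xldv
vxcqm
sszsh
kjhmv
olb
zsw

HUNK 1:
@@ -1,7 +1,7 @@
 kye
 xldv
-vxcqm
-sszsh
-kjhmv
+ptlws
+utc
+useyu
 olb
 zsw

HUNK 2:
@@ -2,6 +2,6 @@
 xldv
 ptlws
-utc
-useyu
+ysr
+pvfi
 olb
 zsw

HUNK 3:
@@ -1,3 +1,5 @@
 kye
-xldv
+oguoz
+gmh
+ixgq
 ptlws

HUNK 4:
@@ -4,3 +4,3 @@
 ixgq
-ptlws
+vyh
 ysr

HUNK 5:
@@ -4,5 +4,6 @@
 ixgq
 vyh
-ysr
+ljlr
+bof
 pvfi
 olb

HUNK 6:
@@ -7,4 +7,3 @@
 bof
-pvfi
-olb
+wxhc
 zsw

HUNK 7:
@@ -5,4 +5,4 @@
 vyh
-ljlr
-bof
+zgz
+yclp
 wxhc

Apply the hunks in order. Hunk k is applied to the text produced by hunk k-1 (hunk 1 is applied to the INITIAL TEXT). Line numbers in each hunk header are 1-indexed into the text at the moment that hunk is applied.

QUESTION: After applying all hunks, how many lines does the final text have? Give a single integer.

Hunk 1: at line 1 remove [vxcqm,sszsh,kjhmv] add [ptlws,utc,useyu] -> 7 lines: kye xldv ptlws utc useyu olb zsw
Hunk 2: at line 2 remove [utc,useyu] add [ysr,pvfi] -> 7 lines: kye xldv ptlws ysr pvfi olb zsw
Hunk 3: at line 1 remove [xldv] add [oguoz,gmh,ixgq] -> 9 lines: kye oguoz gmh ixgq ptlws ysr pvfi olb zsw
Hunk 4: at line 4 remove [ptlws] add [vyh] -> 9 lines: kye oguoz gmh ixgq vyh ysr pvfi olb zsw
Hunk 5: at line 4 remove [ysr] add [ljlr,bof] -> 10 lines: kye oguoz gmh ixgq vyh ljlr bof pvfi olb zsw
Hunk 6: at line 7 remove [pvfi,olb] add [wxhc] -> 9 lines: kye oguoz gmh ixgq vyh ljlr bof wxhc zsw
Hunk 7: at line 5 remove [ljlr,bof] add [zgz,yclp] -> 9 lines: kye oguoz gmh ixgq vyh zgz yclp wxhc zsw
Final line count: 9

Answer: 9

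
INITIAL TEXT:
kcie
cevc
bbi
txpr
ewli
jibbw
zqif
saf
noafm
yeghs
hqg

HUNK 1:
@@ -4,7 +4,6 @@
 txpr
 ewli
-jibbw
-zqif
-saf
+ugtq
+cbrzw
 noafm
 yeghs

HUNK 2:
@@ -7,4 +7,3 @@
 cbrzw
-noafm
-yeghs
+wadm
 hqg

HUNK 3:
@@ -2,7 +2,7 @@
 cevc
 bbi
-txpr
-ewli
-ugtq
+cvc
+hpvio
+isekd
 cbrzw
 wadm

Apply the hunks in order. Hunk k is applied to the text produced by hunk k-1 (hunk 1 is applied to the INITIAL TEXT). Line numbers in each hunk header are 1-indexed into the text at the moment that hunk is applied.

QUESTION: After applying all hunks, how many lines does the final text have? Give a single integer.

Answer: 9

Derivation:
Hunk 1: at line 4 remove [jibbw,zqif,saf] add [ugtq,cbrzw] -> 10 lines: kcie cevc bbi txpr ewli ugtq cbrzw noafm yeghs hqg
Hunk 2: at line 7 remove [noafm,yeghs] add [wadm] -> 9 lines: kcie cevc bbi txpr ewli ugtq cbrzw wadm hqg
Hunk 3: at line 2 remove [txpr,ewli,ugtq] add [cvc,hpvio,isekd] -> 9 lines: kcie cevc bbi cvc hpvio isekd cbrzw wadm hqg
Final line count: 9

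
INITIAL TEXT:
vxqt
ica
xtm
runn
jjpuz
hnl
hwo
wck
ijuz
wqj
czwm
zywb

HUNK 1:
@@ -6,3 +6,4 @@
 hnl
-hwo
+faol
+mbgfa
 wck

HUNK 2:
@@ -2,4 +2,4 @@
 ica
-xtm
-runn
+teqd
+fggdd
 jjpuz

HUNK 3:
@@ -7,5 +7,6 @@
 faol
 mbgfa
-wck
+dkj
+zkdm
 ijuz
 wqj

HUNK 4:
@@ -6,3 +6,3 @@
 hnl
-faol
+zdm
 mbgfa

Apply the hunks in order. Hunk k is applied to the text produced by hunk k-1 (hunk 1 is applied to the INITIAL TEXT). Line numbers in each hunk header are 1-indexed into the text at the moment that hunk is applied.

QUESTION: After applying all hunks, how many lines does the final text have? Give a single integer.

Hunk 1: at line 6 remove [hwo] add [faol,mbgfa] -> 13 lines: vxqt ica xtm runn jjpuz hnl faol mbgfa wck ijuz wqj czwm zywb
Hunk 2: at line 2 remove [xtm,runn] add [teqd,fggdd] -> 13 lines: vxqt ica teqd fggdd jjpuz hnl faol mbgfa wck ijuz wqj czwm zywb
Hunk 3: at line 7 remove [wck] add [dkj,zkdm] -> 14 lines: vxqt ica teqd fggdd jjpuz hnl faol mbgfa dkj zkdm ijuz wqj czwm zywb
Hunk 4: at line 6 remove [faol] add [zdm] -> 14 lines: vxqt ica teqd fggdd jjpuz hnl zdm mbgfa dkj zkdm ijuz wqj czwm zywb
Final line count: 14

Answer: 14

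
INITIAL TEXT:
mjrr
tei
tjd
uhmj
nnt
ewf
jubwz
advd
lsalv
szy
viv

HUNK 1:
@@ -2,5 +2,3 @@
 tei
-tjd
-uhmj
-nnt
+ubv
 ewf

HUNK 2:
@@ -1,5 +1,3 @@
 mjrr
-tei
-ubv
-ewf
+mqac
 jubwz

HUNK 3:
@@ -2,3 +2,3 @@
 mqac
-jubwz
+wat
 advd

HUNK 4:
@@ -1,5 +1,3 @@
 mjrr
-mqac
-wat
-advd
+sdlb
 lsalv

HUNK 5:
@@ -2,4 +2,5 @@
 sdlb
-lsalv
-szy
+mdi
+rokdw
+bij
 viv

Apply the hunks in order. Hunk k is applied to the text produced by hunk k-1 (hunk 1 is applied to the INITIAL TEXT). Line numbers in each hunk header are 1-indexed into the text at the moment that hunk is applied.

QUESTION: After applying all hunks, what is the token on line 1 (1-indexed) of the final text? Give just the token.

Answer: mjrr

Derivation:
Hunk 1: at line 2 remove [tjd,uhmj,nnt] add [ubv] -> 9 lines: mjrr tei ubv ewf jubwz advd lsalv szy viv
Hunk 2: at line 1 remove [tei,ubv,ewf] add [mqac] -> 7 lines: mjrr mqac jubwz advd lsalv szy viv
Hunk 3: at line 2 remove [jubwz] add [wat] -> 7 lines: mjrr mqac wat advd lsalv szy viv
Hunk 4: at line 1 remove [mqac,wat,advd] add [sdlb] -> 5 lines: mjrr sdlb lsalv szy viv
Hunk 5: at line 2 remove [lsalv,szy] add [mdi,rokdw,bij] -> 6 lines: mjrr sdlb mdi rokdw bij viv
Final line 1: mjrr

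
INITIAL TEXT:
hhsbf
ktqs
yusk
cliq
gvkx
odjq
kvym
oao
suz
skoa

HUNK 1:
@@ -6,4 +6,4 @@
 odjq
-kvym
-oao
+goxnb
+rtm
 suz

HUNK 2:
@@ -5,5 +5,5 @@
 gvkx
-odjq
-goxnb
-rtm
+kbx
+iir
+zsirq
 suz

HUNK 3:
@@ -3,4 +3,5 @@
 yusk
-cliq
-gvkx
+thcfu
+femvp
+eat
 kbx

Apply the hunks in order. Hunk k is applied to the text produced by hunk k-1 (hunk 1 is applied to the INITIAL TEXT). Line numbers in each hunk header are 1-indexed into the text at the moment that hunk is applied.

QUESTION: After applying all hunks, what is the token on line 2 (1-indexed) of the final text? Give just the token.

Answer: ktqs

Derivation:
Hunk 1: at line 6 remove [kvym,oao] add [goxnb,rtm] -> 10 lines: hhsbf ktqs yusk cliq gvkx odjq goxnb rtm suz skoa
Hunk 2: at line 5 remove [odjq,goxnb,rtm] add [kbx,iir,zsirq] -> 10 lines: hhsbf ktqs yusk cliq gvkx kbx iir zsirq suz skoa
Hunk 3: at line 3 remove [cliq,gvkx] add [thcfu,femvp,eat] -> 11 lines: hhsbf ktqs yusk thcfu femvp eat kbx iir zsirq suz skoa
Final line 2: ktqs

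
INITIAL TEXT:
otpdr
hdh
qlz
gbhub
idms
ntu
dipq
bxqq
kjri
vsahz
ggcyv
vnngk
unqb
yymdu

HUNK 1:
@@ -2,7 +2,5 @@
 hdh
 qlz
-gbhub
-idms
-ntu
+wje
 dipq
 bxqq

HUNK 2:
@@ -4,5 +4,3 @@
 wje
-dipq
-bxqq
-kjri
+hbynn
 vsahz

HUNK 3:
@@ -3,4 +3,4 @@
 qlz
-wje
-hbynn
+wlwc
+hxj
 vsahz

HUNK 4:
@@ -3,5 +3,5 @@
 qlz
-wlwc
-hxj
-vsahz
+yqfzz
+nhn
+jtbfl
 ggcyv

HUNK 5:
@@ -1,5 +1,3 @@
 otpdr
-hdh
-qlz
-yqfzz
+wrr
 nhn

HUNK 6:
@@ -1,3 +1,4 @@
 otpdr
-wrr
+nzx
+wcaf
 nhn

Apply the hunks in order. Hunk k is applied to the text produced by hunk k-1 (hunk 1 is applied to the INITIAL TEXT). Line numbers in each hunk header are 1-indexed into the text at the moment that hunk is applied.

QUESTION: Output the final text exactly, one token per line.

Answer: otpdr
nzx
wcaf
nhn
jtbfl
ggcyv
vnngk
unqb
yymdu

Derivation:
Hunk 1: at line 2 remove [gbhub,idms,ntu] add [wje] -> 12 lines: otpdr hdh qlz wje dipq bxqq kjri vsahz ggcyv vnngk unqb yymdu
Hunk 2: at line 4 remove [dipq,bxqq,kjri] add [hbynn] -> 10 lines: otpdr hdh qlz wje hbynn vsahz ggcyv vnngk unqb yymdu
Hunk 3: at line 3 remove [wje,hbynn] add [wlwc,hxj] -> 10 lines: otpdr hdh qlz wlwc hxj vsahz ggcyv vnngk unqb yymdu
Hunk 4: at line 3 remove [wlwc,hxj,vsahz] add [yqfzz,nhn,jtbfl] -> 10 lines: otpdr hdh qlz yqfzz nhn jtbfl ggcyv vnngk unqb yymdu
Hunk 5: at line 1 remove [hdh,qlz,yqfzz] add [wrr] -> 8 lines: otpdr wrr nhn jtbfl ggcyv vnngk unqb yymdu
Hunk 6: at line 1 remove [wrr] add [nzx,wcaf] -> 9 lines: otpdr nzx wcaf nhn jtbfl ggcyv vnngk unqb yymdu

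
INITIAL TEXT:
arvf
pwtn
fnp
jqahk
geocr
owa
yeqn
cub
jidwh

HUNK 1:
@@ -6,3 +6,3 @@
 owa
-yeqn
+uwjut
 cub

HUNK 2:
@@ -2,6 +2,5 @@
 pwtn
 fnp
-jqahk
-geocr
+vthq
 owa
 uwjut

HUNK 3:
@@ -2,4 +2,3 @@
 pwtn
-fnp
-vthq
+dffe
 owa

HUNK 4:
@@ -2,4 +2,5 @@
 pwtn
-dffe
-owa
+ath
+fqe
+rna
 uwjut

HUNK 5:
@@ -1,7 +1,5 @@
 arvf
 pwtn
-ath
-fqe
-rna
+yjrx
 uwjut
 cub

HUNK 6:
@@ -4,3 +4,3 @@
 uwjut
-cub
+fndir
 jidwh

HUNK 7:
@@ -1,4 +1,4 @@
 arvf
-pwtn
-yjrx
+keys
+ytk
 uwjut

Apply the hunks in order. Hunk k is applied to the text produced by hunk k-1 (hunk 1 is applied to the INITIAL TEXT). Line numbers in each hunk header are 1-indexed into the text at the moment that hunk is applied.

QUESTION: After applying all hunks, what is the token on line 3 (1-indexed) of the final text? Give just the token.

Answer: ytk

Derivation:
Hunk 1: at line 6 remove [yeqn] add [uwjut] -> 9 lines: arvf pwtn fnp jqahk geocr owa uwjut cub jidwh
Hunk 2: at line 2 remove [jqahk,geocr] add [vthq] -> 8 lines: arvf pwtn fnp vthq owa uwjut cub jidwh
Hunk 3: at line 2 remove [fnp,vthq] add [dffe] -> 7 lines: arvf pwtn dffe owa uwjut cub jidwh
Hunk 4: at line 2 remove [dffe,owa] add [ath,fqe,rna] -> 8 lines: arvf pwtn ath fqe rna uwjut cub jidwh
Hunk 5: at line 1 remove [ath,fqe,rna] add [yjrx] -> 6 lines: arvf pwtn yjrx uwjut cub jidwh
Hunk 6: at line 4 remove [cub] add [fndir] -> 6 lines: arvf pwtn yjrx uwjut fndir jidwh
Hunk 7: at line 1 remove [pwtn,yjrx] add [keys,ytk] -> 6 lines: arvf keys ytk uwjut fndir jidwh
Final line 3: ytk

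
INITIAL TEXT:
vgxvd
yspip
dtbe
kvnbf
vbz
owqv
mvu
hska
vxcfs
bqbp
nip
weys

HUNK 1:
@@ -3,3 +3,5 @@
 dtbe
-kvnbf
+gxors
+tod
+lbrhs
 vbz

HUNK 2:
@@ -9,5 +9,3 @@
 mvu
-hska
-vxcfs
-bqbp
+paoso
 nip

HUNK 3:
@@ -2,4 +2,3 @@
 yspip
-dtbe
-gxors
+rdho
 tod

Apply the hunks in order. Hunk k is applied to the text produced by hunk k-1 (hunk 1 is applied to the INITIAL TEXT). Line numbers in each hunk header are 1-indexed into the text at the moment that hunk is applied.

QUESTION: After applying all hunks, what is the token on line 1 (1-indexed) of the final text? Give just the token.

Answer: vgxvd

Derivation:
Hunk 1: at line 3 remove [kvnbf] add [gxors,tod,lbrhs] -> 14 lines: vgxvd yspip dtbe gxors tod lbrhs vbz owqv mvu hska vxcfs bqbp nip weys
Hunk 2: at line 9 remove [hska,vxcfs,bqbp] add [paoso] -> 12 lines: vgxvd yspip dtbe gxors tod lbrhs vbz owqv mvu paoso nip weys
Hunk 3: at line 2 remove [dtbe,gxors] add [rdho] -> 11 lines: vgxvd yspip rdho tod lbrhs vbz owqv mvu paoso nip weys
Final line 1: vgxvd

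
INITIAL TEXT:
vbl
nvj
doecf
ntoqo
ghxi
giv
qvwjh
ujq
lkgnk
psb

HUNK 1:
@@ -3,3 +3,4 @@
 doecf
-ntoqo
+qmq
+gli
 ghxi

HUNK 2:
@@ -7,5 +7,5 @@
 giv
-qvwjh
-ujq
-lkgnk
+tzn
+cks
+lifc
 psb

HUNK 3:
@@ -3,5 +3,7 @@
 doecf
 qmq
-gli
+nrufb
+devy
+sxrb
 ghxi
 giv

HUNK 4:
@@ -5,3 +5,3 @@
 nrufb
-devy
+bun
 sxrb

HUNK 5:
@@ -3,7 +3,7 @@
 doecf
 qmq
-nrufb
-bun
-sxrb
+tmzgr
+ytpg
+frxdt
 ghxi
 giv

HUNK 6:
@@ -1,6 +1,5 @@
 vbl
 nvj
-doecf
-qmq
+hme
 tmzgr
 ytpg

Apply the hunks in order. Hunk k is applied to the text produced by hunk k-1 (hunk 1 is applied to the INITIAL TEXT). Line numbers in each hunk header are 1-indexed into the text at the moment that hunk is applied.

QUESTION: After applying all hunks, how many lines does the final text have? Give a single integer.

Hunk 1: at line 3 remove [ntoqo] add [qmq,gli] -> 11 lines: vbl nvj doecf qmq gli ghxi giv qvwjh ujq lkgnk psb
Hunk 2: at line 7 remove [qvwjh,ujq,lkgnk] add [tzn,cks,lifc] -> 11 lines: vbl nvj doecf qmq gli ghxi giv tzn cks lifc psb
Hunk 3: at line 3 remove [gli] add [nrufb,devy,sxrb] -> 13 lines: vbl nvj doecf qmq nrufb devy sxrb ghxi giv tzn cks lifc psb
Hunk 4: at line 5 remove [devy] add [bun] -> 13 lines: vbl nvj doecf qmq nrufb bun sxrb ghxi giv tzn cks lifc psb
Hunk 5: at line 3 remove [nrufb,bun,sxrb] add [tmzgr,ytpg,frxdt] -> 13 lines: vbl nvj doecf qmq tmzgr ytpg frxdt ghxi giv tzn cks lifc psb
Hunk 6: at line 1 remove [doecf,qmq] add [hme] -> 12 lines: vbl nvj hme tmzgr ytpg frxdt ghxi giv tzn cks lifc psb
Final line count: 12

Answer: 12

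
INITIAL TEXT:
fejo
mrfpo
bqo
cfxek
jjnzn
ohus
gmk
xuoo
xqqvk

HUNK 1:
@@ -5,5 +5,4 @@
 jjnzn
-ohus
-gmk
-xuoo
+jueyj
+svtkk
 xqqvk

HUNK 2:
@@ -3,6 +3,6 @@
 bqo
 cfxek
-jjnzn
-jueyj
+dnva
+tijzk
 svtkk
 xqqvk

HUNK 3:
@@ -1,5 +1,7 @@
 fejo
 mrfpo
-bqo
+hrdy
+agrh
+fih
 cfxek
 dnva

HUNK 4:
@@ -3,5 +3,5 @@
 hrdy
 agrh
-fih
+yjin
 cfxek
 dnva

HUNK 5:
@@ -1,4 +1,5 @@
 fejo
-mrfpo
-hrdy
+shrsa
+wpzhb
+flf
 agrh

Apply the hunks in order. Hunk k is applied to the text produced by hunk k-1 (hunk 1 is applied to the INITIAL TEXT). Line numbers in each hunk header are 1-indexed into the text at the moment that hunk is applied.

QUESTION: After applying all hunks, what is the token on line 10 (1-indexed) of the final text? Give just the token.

Hunk 1: at line 5 remove [ohus,gmk,xuoo] add [jueyj,svtkk] -> 8 lines: fejo mrfpo bqo cfxek jjnzn jueyj svtkk xqqvk
Hunk 2: at line 3 remove [jjnzn,jueyj] add [dnva,tijzk] -> 8 lines: fejo mrfpo bqo cfxek dnva tijzk svtkk xqqvk
Hunk 3: at line 1 remove [bqo] add [hrdy,agrh,fih] -> 10 lines: fejo mrfpo hrdy agrh fih cfxek dnva tijzk svtkk xqqvk
Hunk 4: at line 3 remove [fih] add [yjin] -> 10 lines: fejo mrfpo hrdy agrh yjin cfxek dnva tijzk svtkk xqqvk
Hunk 5: at line 1 remove [mrfpo,hrdy] add [shrsa,wpzhb,flf] -> 11 lines: fejo shrsa wpzhb flf agrh yjin cfxek dnva tijzk svtkk xqqvk
Final line 10: svtkk

Answer: svtkk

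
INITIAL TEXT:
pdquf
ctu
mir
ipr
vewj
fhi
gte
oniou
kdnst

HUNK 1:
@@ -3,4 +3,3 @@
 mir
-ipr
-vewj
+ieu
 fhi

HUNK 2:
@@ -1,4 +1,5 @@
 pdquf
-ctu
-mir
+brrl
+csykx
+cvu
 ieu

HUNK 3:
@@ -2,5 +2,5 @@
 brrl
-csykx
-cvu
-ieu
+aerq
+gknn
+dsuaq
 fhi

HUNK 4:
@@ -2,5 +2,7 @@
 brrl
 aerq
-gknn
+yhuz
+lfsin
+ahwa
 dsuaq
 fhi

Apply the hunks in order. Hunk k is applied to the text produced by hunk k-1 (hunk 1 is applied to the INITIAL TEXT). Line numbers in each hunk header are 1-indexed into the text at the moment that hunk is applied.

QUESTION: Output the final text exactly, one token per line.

Hunk 1: at line 3 remove [ipr,vewj] add [ieu] -> 8 lines: pdquf ctu mir ieu fhi gte oniou kdnst
Hunk 2: at line 1 remove [ctu,mir] add [brrl,csykx,cvu] -> 9 lines: pdquf brrl csykx cvu ieu fhi gte oniou kdnst
Hunk 3: at line 2 remove [csykx,cvu,ieu] add [aerq,gknn,dsuaq] -> 9 lines: pdquf brrl aerq gknn dsuaq fhi gte oniou kdnst
Hunk 4: at line 2 remove [gknn] add [yhuz,lfsin,ahwa] -> 11 lines: pdquf brrl aerq yhuz lfsin ahwa dsuaq fhi gte oniou kdnst

Answer: pdquf
brrl
aerq
yhuz
lfsin
ahwa
dsuaq
fhi
gte
oniou
kdnst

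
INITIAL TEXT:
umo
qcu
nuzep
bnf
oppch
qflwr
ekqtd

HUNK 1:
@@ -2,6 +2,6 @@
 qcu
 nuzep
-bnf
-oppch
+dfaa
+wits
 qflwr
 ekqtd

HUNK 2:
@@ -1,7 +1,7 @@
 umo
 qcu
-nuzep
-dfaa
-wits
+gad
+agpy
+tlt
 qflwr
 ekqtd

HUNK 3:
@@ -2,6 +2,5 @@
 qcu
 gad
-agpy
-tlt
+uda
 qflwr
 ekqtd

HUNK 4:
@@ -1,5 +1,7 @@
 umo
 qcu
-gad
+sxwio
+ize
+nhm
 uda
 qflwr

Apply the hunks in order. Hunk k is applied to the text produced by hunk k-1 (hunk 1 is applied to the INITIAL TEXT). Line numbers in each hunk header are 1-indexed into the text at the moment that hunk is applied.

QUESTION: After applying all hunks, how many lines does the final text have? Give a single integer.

Answer: 8

Derivation:
Hunk 1: at line 2 remove [bnf,oppch] add [dfaa,wits] -> 7 lines: umo qcu nuzep dfaa wits qflwr ekqtd
Hunk 2: at line 1 remove [nuzep,dfaa,wits] add [gad,agpy,tlt] -> 7 lines: umo qcu gad agpy tlt qflwr ekqtd
Hunk 3: at line 2 remove [agpy,tlt] add [uda] -> 6 lines: umo qcu gad uda qflwr ekqtd
Hunk 4: at line 1 remove [gad] add [sxwio,ize,nhm] -> 8 lines: umo qcu sxwio ize nhm uda qflwr ekqtd
Final line count: 8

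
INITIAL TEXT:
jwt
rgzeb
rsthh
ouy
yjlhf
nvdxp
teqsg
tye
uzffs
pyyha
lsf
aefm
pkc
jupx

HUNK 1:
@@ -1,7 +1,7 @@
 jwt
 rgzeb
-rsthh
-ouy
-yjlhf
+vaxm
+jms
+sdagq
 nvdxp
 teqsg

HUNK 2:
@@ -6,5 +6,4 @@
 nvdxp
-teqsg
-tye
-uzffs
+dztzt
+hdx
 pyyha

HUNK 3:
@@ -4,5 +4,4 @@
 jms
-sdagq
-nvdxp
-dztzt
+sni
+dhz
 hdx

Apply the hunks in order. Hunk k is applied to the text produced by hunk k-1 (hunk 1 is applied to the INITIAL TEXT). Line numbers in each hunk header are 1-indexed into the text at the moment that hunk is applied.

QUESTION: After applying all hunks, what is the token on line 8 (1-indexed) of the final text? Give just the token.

Hunk 1: at line 1 remove [rsthh,ouy,yjlhf] add [vaxm,jms,sdagq] -> 14 lines: jwt rgzeb vaxm jms sdagq nvdxp teqsg tye uzffs pyyha lsf aefm pkc jupx
Hunk 2: at line 6 remove [teqsg,tye,uzffs] add [dztzt,hdx] -> 13 lines: jwt rgzeb vaxm jms sdagq nvdxp dztzt hdx pyyha lsf aefm pkc jupx
Hunk 3: at line 4 remove [sdagq,nvdxp,dztzt] add [sni,dhz] -> 12 lines: jwt rgzeb vaxm jms sni dhz hdx pyyha lsf aefm pkc jupx
Final line 8: pyyha

Answer: pyyha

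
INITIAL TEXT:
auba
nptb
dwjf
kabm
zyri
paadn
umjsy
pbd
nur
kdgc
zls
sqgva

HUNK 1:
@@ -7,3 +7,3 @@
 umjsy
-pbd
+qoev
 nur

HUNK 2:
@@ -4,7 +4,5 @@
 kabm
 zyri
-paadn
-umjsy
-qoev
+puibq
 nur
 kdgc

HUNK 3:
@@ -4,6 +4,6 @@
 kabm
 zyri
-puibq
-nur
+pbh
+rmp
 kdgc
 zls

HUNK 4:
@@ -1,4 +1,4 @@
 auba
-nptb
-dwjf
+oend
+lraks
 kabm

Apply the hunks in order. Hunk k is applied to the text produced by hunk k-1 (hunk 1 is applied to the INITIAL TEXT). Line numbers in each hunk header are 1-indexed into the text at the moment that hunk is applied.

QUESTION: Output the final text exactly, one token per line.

Hunk 1: at line 7 remove [pbd] add [qoev] -> 12 lines: auba nptb dwjf kabm zyri paadn umjsy qoev nur kdgc zls sqgva
Hunk 2: at line 4 remove [paadn,umjsy,qoev] add [puibq] -> 10 lines: auba nptb dwjf kabm zyri puibq nur kdgc zls sqgva
Hunk 3: at line 4 remove [puibq,nur] add [pbh,rmp] -> 10 lines: auba nptb dwjf kabm zyri pbh rmp kdgc zls sqgva
Hunk 4: at line 1 remove [nptb,dwjf] add [oend,lraks] -> 10 lines: auba oend lraks kabm zyri pbh rmp kdgc zls sqgva

Answer: auba
oend
lraks
kabm
zyri
pbh
rmp
kdgc
zls
sqgva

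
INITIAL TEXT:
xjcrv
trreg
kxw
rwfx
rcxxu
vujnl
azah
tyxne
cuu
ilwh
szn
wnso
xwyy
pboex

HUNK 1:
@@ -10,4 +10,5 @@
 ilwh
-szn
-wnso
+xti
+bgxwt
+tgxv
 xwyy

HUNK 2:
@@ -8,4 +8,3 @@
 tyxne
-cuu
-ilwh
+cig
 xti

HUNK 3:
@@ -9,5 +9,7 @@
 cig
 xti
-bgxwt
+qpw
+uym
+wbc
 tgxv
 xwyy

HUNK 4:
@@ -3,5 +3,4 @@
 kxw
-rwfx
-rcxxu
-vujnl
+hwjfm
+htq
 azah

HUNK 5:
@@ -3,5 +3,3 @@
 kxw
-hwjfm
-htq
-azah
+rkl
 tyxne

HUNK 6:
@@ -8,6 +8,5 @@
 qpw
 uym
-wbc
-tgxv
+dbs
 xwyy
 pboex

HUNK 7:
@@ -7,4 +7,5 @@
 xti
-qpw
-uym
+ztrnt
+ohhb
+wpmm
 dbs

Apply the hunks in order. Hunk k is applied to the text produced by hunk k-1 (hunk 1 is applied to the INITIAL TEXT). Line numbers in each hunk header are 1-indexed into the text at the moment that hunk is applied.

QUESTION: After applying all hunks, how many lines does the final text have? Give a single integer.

Answer: 13

Derivation:
Hunk 1: at line 10 remove [szn,wnso] add [xti,bgxwt,tgxv] -> 15 lines: xjcrv trreg kxw rwfx rcxxu vujnl azah tyxne cuu ilwh xti bgxwt tgxv xwyy pboex
Hunk 2: at line 8 remove [cuu,ilwh] add [cig] -> 14 lines: xjcrv trreg kxw rwfx rcxxu vujnl azah tyxne cig xti bgxwt tgxv xwyy pboex
Hunk 3: at line 9 remove [bgxwt] add [qpw,uym,wbc] -> 16 lines: xjcrv trreg kxw rwfx rcxxu vujnl azah tyxne cig xti qpw uym wbc tgxv xwyy pboex
Hunk 4: at line 3 remove [rwfx,rcxxu,vujnl] add [hwjfm,htq] -> 15 lines: xjcrv trreg kxw hwjfm htq azah tyxne cig xti qpw uym wbc tgxv xwyy pboex
Hunk 5: at line 3 remove [hwjfm,htq,azah] add [rkl] -> 13 lines: xjcrv trreg kxw rkl tyxne cig xti qpw uym wbc tgxv xwyy pboex
Hunk 6: at line 8 remove [wbc,tgxv] add [dbs] -> 12 lines: xjcrv trreg kxw rkl tyxne cig xti qpw uym dbs xwyy pboex
Hunk 7: at line 7 remove [qpw,uym] add [ztrnt,ohhb,wpmm] -> 13 lines: xjcrv trreg kxw rkl tyxne cig xti ztrnt ohhb wpmm dbs xwyy pboex
Final line count: 13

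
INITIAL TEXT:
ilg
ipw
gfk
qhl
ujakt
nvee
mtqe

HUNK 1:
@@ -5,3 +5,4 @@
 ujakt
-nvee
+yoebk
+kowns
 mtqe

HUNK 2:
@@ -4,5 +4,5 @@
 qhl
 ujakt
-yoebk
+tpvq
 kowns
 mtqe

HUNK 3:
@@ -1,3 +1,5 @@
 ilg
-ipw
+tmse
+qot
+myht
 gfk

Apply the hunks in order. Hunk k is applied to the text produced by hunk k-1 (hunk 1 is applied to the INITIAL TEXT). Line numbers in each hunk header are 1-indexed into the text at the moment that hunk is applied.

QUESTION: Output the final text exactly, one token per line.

Answer: ilg
tmse
qot
myht
gfk
qhl
ujakt
tpvq
kowns
mtqe

Derivation:
Hunk 1: at line 5 remove [nvee] add [yoebk,kowns] -> 8 lines: ilg ipw gfk qhl ujakt yoebk kowns mtqe
Hunk 2: at line 4 remove [yoebk] add [tpvq] -> 8 lines: ilg ipw gfk qhl ujakt tpvq kowns mtqe
Hunk 3: at line 1 remove [ipw] add [tmse,qot,myht] -> 10 lines: ilg tmse qot myht gfk qhl ujakt tpvq kowns mtqe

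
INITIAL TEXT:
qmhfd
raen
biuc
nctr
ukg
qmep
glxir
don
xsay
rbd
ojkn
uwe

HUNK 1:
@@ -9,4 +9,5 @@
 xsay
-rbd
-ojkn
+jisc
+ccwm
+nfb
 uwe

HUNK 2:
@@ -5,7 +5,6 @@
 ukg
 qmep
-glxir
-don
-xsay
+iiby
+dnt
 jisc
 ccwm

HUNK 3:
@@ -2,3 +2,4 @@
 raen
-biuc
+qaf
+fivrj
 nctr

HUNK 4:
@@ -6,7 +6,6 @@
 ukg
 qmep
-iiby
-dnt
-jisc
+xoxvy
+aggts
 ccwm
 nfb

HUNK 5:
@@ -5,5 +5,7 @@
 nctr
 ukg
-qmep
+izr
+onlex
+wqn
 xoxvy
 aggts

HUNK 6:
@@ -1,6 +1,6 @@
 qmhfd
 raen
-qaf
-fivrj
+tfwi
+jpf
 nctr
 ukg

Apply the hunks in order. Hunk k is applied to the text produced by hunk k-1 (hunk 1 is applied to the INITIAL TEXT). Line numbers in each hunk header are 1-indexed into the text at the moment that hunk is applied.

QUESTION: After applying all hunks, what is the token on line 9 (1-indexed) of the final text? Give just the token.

Hunk 1: at line 9 remove [rbd,ojkn] add [jisc,ccwm,nfb] -> 13 lines: qmhfd raen biuc nctr ukg qmep glxir don xsay jisc ccwm nfb uwe
Hunk 2: at line 5 remove [glxir,don,xsay] add [iiby,dnt] -> 12 lines: qmhfd raen biuc nctr ukg qmep iiby dnt jisc ccwm nfb uwe
Hunk 3: at line 2 remove [biuc] add [qaf,fivrj] -> 13 lines: qmhfd raen qaf fivrj nctr ukg qmep iiby dnt jisc ccwm nfb uwe
Hunk 4: at line 6 remove [iiby,dnt,jisc] add [xoxvy,aggts] -> 12 lines: qmhfd raen qaf fivrj nctr ukg qmep xoxvy aggts ccwm nfb uwe
Hunk 5: at line 5 remove [qmep] add [izr,onlex,wqn] -> 14 lines: qmhfd raen qaf fivrj nctr ukg izr onlex wqn xoxvy aggts ccwm nfb uwe
Hunk 6: at line 1 remove [qaf,fivrj] add [tfwi,jpf] -> 14 lines: qmhfd raen tfwi jpf nctr ukg izr onlex wqn xoxvy aggts ccwm nfb uwe
Final line 9: wqn

Answer: wqn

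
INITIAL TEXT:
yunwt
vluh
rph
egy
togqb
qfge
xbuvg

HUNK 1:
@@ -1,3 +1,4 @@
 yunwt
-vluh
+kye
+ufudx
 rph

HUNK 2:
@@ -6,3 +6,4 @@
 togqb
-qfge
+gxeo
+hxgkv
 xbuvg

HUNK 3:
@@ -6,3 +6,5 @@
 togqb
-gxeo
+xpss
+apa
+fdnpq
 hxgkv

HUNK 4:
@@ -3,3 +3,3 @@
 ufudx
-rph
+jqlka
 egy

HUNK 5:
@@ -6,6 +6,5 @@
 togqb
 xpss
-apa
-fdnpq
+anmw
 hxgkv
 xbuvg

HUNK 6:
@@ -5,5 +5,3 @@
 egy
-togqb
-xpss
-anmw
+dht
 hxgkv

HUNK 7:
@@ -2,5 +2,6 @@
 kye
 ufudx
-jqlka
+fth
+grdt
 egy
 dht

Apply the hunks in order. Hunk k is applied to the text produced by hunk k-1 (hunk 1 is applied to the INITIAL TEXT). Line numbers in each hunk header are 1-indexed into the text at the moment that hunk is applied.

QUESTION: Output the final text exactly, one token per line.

Hunk 1: at line 1 remove [vluh] add [kye,ufudx] -> 8 lines: yunwt kye ufudx rph egy togqb qfge xbuvg
Hunk 2: at line 6 remove [qfge] add [gxeo,hxgkv] -> 9 lines: yunwt kye ufudx rph egy togqb gxeo hxgkv xbuvg
Hunk 3: at line 6 remove [gxeo] add [xpss,apa,fdnpq] -> 11 lines: yunwt kye ufudx rph egy togqb xpss apa fdnpq hxgkv xbuvg
Hunk 4: at line 3 remove [rph] add [jqlka] -> 11 lines: yunwt kye ufudx jqlka egy togqb xpss apa fdnpq hxgkv xbuvg
Hunk 5: at line 6 remove [apa,fdnpq] add [anmw] -> 10 lines: yunwt kye ufudx jqlka egy togqb xpss anmw hxgkv xbuvg
Hunk 6: at line 5 remove [togqb,xpss,anmw] add [dht] -> 8 lines: yunwt kye ufudx jqlka egy dht hxgkv xbuvg
Hunk 7: at line 2 remove [jqlka] add [fth,grdt] -> 9 lines: yunwt kye ufudx fth grdt egy dht hxgkv xbuvg

Answer: yunwt
kye
ufudx
fth
grdt
egy
dht
hxgkv
xbuvg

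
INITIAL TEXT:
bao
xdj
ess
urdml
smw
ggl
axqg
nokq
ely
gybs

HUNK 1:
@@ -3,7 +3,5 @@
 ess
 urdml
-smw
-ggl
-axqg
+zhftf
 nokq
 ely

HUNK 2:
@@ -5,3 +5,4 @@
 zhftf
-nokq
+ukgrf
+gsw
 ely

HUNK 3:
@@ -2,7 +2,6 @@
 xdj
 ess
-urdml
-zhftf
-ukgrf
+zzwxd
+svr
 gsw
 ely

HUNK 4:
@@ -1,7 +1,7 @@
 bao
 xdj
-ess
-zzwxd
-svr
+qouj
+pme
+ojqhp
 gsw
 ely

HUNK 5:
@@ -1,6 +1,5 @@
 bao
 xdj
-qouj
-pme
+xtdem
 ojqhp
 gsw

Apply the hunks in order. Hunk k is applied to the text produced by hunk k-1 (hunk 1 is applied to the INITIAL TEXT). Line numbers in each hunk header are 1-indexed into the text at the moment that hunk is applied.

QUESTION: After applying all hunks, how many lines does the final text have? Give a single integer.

Answer: 7

Derivation:
Hunk 1: at line 3 remove [smw,ggl,axqg] add [zhftf] -> 8 lines: bao xdj ess urdml zhftf nokq ely gybs
Hunk 2: at line 5 remove [nokq] add [ukgrf,gsw] -> 9 lines: bao xdj ess urdml zhftf ukgrf gsw ely gybs
Hunk 3: at line 2 remove [urdml,zhftf,ukgrf] add [zzwxd,svr] -> 8 lines: bao xdj ess zzwxd svr gsw ely gybs
Hunk 4: at line 1 remove [ess,zzwxd,svr] add [qouj,pme,ojqhp] -> 8 lines: bao xdj qouj pme ojqhp gsw ely gybs
Hunk 5: at line 1 remove [qouj,pme] add [xtdem] -> 7 lines: bao xdj xtdem ojqhp gsw ely gybs
Final line count: 7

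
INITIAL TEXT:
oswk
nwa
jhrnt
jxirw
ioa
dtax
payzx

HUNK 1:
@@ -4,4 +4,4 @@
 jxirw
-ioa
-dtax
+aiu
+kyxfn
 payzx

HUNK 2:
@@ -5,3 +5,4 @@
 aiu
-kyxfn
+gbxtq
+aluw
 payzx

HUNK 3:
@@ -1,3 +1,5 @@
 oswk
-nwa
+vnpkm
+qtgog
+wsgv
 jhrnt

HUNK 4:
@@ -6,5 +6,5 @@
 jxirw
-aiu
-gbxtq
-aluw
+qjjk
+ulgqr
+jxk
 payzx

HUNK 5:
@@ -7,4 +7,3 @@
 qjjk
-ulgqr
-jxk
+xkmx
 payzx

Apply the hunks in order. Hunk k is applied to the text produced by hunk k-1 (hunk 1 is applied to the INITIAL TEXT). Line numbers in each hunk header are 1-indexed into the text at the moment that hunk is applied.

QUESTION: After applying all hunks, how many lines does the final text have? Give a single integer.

Answer: 9

Derivation:
Hunk 1: at line 4 remove [ioa,dtax] add [aiu,kyxfn] -> 7 lines: oswk nwa jhrnt jxirw aiu kyxfn payzx
Hunk 2: at line 5 remove [kyxfn] add [gbxtq,aluw] -> 8 lines: oswk nwa jhrnt jxirw aiu gbxtq aluw payzx
Hunk 3: at line 1 remove [nwa] add [vnpkm,qtgog,wsgv] -> 10 lines: oswk vnpkm qtgog wsgv jhrnt jxirw aiu gbxtq aluw payzx
Hunk 4: at line 6 remove [aiu,gbxtq,aluw] add [qjjk,ulgqr,jxk] -> 10 lines: oswk vnpkm qtgog wsgv jhrnt jxirw qjjk ulgqr jxk payzx
Hunk 5: at line 7 remove [ulgqr,jxk] add [xkmx] -> 9 lines: oswk vnpkm qtgog wsgv jhrnt jxirw qjjk xkmx payzx
Final line count: 9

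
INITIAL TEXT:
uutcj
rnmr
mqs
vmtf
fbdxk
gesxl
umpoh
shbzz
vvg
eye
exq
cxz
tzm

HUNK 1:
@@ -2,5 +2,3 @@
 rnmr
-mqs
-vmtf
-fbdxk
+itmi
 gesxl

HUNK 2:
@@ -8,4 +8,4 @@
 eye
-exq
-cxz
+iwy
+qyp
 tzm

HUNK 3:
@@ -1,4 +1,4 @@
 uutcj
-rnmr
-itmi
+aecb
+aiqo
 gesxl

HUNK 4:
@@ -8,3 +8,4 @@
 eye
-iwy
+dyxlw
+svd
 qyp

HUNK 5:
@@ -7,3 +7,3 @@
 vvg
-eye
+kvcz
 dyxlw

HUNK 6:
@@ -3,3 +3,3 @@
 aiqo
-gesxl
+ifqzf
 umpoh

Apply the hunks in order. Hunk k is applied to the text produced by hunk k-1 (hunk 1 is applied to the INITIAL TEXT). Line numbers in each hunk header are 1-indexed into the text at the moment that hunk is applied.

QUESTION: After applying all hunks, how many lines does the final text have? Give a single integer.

Hunk 1: at line 2 remove [mqs,vmtf,fbdxk] add [itmi] -> 11 lines: uutcj rnmr itmi gesxl umpoh shbzz vvg eye exq cxz tzm
Hunk 2: at line 8 remove [exq,cxz] add [iwy,qyp] -> 11 lines: uutcj rnmr itmi gesxl umpoh shbzz vvg eye iwy qyp tzm
Hunk 3: at line 1 remove [rnmr,itmi] add [aecb,aiqo] -> 11 lines: uutcj aecb aiqo gesxl umpoh shbzz vvg eye iwy qyp tzm
Hunk 4: at line 8 remove [iwy] add [dyxlw,svd] -> 12 lines: uutcj aecb aiqo gesxl umpoh shbzz vvg eye dyxlw svd qyp tzm
Hunk 5: at line 7 remove [eye] add [kvcz] -> 12 lines: uutcj aecb aiqo gesxl umpoh shbzz vvg kvcz dyxlw svd qyp tzm
Hunk 6: at line 3 remove [gesxl] add [ifqzf] -> 12 lines: uutcj aecb aiqo ifqzf umpoh shbzz vvg kvcz dyxlw svd qyp tzm
Final line count: 12

Answer: 12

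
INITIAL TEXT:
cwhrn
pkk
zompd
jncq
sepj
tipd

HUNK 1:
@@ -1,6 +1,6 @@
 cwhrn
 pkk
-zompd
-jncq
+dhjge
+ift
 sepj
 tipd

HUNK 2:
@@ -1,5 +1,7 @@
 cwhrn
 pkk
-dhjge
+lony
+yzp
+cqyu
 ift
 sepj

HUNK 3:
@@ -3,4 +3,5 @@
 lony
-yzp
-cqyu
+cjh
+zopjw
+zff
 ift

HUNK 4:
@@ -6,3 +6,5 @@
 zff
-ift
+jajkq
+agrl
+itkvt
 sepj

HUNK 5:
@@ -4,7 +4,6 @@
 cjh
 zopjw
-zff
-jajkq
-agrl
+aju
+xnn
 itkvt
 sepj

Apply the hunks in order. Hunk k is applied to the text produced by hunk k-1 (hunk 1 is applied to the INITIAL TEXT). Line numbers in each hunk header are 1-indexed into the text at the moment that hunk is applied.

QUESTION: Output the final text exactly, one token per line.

Hunk 1: at line 1 remove [zompd,jncq] add [dhjge,ift] -> 6 lines: cwhrn pkk dhjge ift sepj tipd
Hunk 2: at line 1 remove [dhjge] add [lony,yzp,cqyu] -> 8 lines: cwhrn pkk lony yzp cqyu ift sepj tipd
Hunk 3: at line 3 remove [yzp,cqyu] add [cjh,zopjw,zff] -> 9 lines: cwhrn pkk lony cjh zopjw zff ift sepj tipd
Hunk 4: at line 6 remove [ift] add [jajkq,agrl,itkvt] -> 11 lines: cwhrn pkk lony cjh zopjw zff jajkq agrl itkvt sepj tipd
Hunk 5: at line 4 remove [zff,jajkq,agrl] add [aju,xnn] -> 10 lines: cwhrn pkk lony cjh zopjw aju xnn itkvt sepj tipd

Answer: cwhrn
pkk
lony
cjh
zopjw
aju
xnn
itkvt
sepj
tipd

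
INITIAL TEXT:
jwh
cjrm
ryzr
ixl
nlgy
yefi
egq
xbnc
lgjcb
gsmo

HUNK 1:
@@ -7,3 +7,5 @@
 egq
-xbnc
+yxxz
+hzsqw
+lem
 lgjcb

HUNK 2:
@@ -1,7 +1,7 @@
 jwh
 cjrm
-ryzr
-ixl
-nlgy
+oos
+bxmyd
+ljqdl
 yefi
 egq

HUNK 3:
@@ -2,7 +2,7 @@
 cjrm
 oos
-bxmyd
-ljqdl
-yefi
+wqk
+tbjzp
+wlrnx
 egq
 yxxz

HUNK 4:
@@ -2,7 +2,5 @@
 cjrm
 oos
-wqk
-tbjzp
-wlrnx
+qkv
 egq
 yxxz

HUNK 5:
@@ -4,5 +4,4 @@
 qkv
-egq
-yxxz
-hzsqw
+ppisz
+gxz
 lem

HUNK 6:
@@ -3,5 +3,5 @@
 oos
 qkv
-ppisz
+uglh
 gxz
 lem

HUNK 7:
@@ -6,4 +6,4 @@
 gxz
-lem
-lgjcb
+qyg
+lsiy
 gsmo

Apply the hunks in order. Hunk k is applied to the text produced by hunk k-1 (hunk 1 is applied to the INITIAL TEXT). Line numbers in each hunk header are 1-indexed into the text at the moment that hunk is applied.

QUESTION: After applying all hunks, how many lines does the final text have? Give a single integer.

Hunk 1: at line 7 remove [xbnc] add [yxxz,hzsqw,lem] -> 12 lines: jwh cjrm ryzr ixl nlgy yefi egq yxxz hzsqw lem lgjcb gsmo
Hunk 2: at line 1 remove [ryzr,ixl,nlgy] add [oos,bxmyd,ljqdl] -> 12 lines: jwh cjrm oos bxmyd ljqdl yefi egq yxxz hzsqw lem lgjcb gsmo
Hunk 3: at line 2 remove [bxmyd,ljqdl,yefi] add [wqk,tbjzp,wlrnx] -> 12 lines: jwh cjrm oos wqk tbjzp wlrnx egq yxxz hzsqw lem lgjcb gsmo
Hunk 4: at line 2 remove [wqk,tbjzp,wlrnx] add [qkv] -> 10 lines: jwh cjrm oos qkv egq yxxz hzsqw lem lgjcb gsmo
Hunk 5: at line 4 remove [egq,yxxz,hzsqw] add [ppisz,gxz] -> 9 lines: jwh cjrm oos qkv ppisz gxz lem lgjcb gsmo
Hunk 6: at line 3 remove [ppisz] add [uglh] -> 9 lines: jwh cjrm oos qkv uglh gxz lem lgjcb gsmo
Hunk 7: at line 6 remove [lem,lgjcb] add [qyg,lsiy] -> 9 lines: jwh cjrm oos qkv uglh gxz qyg lsiy gsmo
Final line count: 9

Answer: 9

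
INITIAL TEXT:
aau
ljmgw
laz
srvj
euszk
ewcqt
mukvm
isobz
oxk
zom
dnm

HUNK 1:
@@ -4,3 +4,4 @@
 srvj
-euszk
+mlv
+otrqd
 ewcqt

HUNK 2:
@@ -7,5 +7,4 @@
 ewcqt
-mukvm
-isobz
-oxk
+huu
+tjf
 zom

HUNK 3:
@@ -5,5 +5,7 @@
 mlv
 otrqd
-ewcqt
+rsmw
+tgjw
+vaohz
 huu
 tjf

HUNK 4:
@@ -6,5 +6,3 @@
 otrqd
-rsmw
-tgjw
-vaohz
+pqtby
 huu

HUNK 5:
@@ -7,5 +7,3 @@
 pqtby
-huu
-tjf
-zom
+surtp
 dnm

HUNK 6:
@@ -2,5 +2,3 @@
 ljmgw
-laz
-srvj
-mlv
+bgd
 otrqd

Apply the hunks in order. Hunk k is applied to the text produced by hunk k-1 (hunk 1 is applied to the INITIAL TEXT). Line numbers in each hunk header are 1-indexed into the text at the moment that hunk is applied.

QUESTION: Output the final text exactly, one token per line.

Hunk 1: at line 4 remove [euszk] add [mlv,otrqd] -> 12 lines: aau ljmgw laz srvj mlv otrqd ewcqt mukvm isobz oxk zom dnm
Hunk 2: at line 7 remove [mukvm,isobz,oxk] add [huu,tjf] -> 11 lines: aau ljmgw laz srvj mlv otrqd ewcqt huu tjf zom dnm
Hunk 3: at line 5 remove [ewcqt] add [rsmw,tgjw,vaohz] -> 13 lines: aau ljmgw laz srvj mlv otrqd rsmw tgjw vaohz huu tjf zom dnm
Hunk 4: at line 6 remove [rsmw,tgjw,vaohz] add [pqtby] -> 11 lines: aau ljmgw laz srvj mlv otrqd pqtby huu tjf zom dnm
Hunk 5: at line 7 remove [huu,tjf,zom] add [surtp] -> 9 lines: aau ljmgw laz srvj mlv otrqd pqtby surtp dnm
Hunk 6: at line 2 remove [laz,srvj,mlv] add [bgd] -> 7 lines: aau ljmgw bgd otrqd pqtby surtp dnm

Answer: aau
ljmgw
bgd
otrqd
pqtby
surtp
dnm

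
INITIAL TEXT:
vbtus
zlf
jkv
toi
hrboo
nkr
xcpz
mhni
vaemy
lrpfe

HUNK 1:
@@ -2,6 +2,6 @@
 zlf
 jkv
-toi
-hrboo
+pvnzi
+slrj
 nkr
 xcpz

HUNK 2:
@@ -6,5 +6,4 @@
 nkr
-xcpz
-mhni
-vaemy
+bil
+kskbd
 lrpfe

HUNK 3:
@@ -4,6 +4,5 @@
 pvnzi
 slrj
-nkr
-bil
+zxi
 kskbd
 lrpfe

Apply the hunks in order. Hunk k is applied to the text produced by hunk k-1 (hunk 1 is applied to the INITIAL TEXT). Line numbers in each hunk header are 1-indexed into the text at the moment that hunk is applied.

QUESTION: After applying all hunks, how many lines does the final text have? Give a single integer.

Answer: 8

Derivation:
Hunk 1: at line 2 remove [toi,hrboo] add [pvnzi,slrj] -> 10 lines: vbtus zlf jkv pvnzi slrj nkr xcpz mhni vaemy lrpfe
Hunk 2: at line 6 remove [xcpz,mhni,vaemy] add [bil,kskbd] -> 9 lines: vbtus zlf jkv pvnzi slrj nkr bil kskbd lrpfe
Hunk 3: at line 4 remove [nkr,bil] add [zxi] -> 8 lines: vbtus zlf jkv pvnzi slrj zxi kskbd lrpfe
Final line count: 8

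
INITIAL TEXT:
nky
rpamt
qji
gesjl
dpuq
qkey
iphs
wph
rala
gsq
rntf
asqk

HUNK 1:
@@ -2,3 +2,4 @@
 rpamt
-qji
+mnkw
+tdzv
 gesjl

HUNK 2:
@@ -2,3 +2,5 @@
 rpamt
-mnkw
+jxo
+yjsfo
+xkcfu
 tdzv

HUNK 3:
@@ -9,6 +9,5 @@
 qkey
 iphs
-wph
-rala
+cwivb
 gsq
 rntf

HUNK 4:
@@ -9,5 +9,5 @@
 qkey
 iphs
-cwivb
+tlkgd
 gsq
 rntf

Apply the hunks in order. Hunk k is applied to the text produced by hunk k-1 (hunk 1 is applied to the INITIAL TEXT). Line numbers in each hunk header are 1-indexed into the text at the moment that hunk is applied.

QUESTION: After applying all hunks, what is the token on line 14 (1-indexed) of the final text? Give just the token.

Answer: asqk

Derivation:
Hunk 1: at line 2 remove [qji] add [mnkw,tdzv] -> 13 lines: nky rpamt mnkw tdzv gesjl dpuq qkey iphs wph rala gsq rntf asqk
Hunk 2: at line 2 remove [mnkw] add [jxo,yjsfo,xkcfu] -> 15 lines: nky rpamt jxo yjsfo xkcfu tdzv gesjl dpuq qkey iphs wph rala gsq rntf asqk
Hunk 3: at line 9 remove [wph,rala] add [cwivb] -> 14 lines: nky rpamt jxo yjsfo xkcfu tdzv gesjl dpuq qkey iphs cwivb gsq rntf asqk
Hunk 4: at line 9 remove [cwivb] add [tlkgd] -> 14 lines: nky rpamt jxo yjsfo xkcfu tdzv gesjl dpuq qkey iphs tlkgd gsq rntf asqk
Final line 14: asqk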